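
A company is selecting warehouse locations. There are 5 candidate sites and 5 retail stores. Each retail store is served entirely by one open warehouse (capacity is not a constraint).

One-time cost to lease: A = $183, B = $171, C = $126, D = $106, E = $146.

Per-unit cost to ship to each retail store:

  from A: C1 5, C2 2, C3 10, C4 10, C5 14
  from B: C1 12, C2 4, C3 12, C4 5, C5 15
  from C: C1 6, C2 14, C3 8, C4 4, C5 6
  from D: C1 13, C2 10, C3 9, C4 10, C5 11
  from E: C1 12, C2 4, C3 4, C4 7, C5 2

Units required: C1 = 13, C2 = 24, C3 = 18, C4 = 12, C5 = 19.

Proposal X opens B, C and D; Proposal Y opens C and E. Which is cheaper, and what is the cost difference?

Proposal Y is cheaper by 279.

Proposal X: {B, C, D}: C1→C 6·13=78, C2→B 4·24=96, C3→C 8·18=144, C4→C 4·12=48, C5→C 6·19=114. Service 480; fixed 403; total 883.
Proposal Y: {C, E}: C1→C 6·13=78, C2→E 4·24=96, C3→E 4·18=72, C4→C 4·12=48, C5→E 2·19=38. Service 332; fixed 272; total 604.
Difference: |883 − 604| = 279.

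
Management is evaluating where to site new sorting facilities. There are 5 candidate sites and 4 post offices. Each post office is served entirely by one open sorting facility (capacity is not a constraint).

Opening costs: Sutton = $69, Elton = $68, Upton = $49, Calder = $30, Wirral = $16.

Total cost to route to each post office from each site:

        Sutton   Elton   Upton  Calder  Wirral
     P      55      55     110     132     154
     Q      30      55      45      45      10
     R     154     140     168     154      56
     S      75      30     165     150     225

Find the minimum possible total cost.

For any fixed open set, each post office goes to its cheapest open site; total = fixed + service.
{Elton, Wirral}: P→Elton 55, Q→Wirral 10, R→Wirral 56, S→Elton 30. Service 151; fixed 84; total 235.
{Elton, Calder, Wirral}: service 151 + fixed 114 = 265
{Sutton, Wirral}: service 196 + fixed 85 = 281
{Sutton, Elton, Upton, Calder, Wirral}: service 151 + fixed 232 = 383
No other subset beats 235.

Minimum total cost: 235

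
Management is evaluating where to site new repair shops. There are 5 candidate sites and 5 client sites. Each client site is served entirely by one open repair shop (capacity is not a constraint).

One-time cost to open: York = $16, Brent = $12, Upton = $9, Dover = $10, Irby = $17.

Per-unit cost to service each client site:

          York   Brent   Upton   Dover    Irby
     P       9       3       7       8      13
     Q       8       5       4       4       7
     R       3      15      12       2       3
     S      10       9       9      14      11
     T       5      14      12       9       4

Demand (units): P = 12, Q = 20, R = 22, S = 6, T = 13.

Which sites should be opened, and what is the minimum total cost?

For any fixed open set, each client site goes to its cheapest open site; total = fixed + service.
{Brent, Dover, Irby}: P→Brent 3·12=36, Q→Dover 4·20=80, R→Dover 2·22=44, S→Brent 9·6=54, T→Irby 4·13=52. Service 266; fixed 39; total 305.
{Brent, Upton, Dover, Irby}: service 266 + fixed 48 = 314
{York, Brent, Dover}: service 279 + fixed 38 = 317
{York, Brent, Upton, Dover, Irby}: P→Brent 3·12=36, Q→Upton 4·20=80, R→Dover 2·22=44, S→Brent 9·6=54, T→Irby 4·13=52. Service 266; fixed 64; total 330.
No other subset beats 305.

Open Brent, Dover and Irby; minimum total cost 305.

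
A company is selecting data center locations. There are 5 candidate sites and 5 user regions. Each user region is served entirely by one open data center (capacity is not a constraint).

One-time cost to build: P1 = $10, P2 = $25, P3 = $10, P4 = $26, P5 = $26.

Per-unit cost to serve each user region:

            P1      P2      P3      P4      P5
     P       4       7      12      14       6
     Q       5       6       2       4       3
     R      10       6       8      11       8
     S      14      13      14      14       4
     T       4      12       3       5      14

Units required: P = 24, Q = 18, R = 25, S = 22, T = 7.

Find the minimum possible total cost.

For any fixed open set, each user region goes to its cheapest open site; total = fixed + service.
{P1, P2, P3, P5}: P→P1 4·24=96, Q→P3 2·18=36, R→P2 6·25=150, S→P5 4·22=88, T→P3 3·7=21. Service 391; fixed 71; total 462.
{P1, P2, P5}: service 416 + fixed 61 = 477
{P1, P3, P5}: service 441 + fixed 46 = 487
{P1, P2, P3, P4, P5}: service 391 + fixed 97 = 488
No other subset beats 462.

Minimum total cost: 462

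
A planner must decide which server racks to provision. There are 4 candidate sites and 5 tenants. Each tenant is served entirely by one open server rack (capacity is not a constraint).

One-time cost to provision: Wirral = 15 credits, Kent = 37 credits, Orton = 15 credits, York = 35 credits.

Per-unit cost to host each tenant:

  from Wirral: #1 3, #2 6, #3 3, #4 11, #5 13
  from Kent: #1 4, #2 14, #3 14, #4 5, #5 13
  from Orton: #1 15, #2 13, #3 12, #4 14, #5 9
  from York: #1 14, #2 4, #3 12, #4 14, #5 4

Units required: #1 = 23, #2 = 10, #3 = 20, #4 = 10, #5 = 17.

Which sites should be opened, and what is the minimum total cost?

For any fixed open set, each tenant goes to its cheapest open site; total = fixed + service.
{Wirral, Kent, York}: #1→Wirral 3·23=69, #2→York 4·10=40, #3→Wirral 3·20=60, #4→Kent 5·10=50, #5→York 4·17=68. Service 287; fixed 87; total 374.
{Wirral, Kent, Orton, York}: service 287 + fixed 102 = 389
{Wirral, York}: service 347 + fixed 50 = 397
{Wirral}: service 520 + fixed 15 = 535
No other subset beats 374.

Open Wirral, Kent and York; minimum total cost 374.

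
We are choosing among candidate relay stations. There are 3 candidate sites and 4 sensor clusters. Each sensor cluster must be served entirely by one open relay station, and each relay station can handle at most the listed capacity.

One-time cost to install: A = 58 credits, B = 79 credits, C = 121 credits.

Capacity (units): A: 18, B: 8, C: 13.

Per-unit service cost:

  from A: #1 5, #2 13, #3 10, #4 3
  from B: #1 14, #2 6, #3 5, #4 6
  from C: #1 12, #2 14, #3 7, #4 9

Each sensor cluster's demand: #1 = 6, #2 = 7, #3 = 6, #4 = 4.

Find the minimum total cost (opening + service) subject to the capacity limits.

Minimum total cost: 281

Open {A, B}: #1→A 5·6=30, #2→B 6·7=42, #3→A 10·6=60, #4→A 3·4=12.
Loads: A carries 16/18, B carries 7/8. Service 144; fixed 137; total 281.
Next best feasible plan costs 300.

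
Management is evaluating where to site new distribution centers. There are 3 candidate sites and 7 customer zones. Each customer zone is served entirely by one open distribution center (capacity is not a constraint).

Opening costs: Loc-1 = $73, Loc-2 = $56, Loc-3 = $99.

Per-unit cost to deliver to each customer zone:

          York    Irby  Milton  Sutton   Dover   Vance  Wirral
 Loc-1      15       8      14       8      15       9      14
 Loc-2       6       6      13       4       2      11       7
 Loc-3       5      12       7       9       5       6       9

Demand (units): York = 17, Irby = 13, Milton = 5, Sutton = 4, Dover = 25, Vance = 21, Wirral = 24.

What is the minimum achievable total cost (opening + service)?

For any fixed open set, each customer zone goes to its cheapest open site; total = fixed + service.
{Loc-2, Loc-3}: York→Loc-3 5·17=85, Irby→Loc-2 6·13=78, Milton→Loc-3 7·5=35, Sutton→Loc-2 4·4=16, Dover→Loc-2 2·25=50, Vance→Loc-3 6·21=126, Wirral→Loc-2 7·24=168. Service 558; fixed 155; total 713.
{Loc-2}: York→Loc-2 6·17=102, Irby→Loc-2 6·13=78, Milton→Loc-2 13·5=65, Sutton→Loc-2 4·4=16, Dover→Loc-2 2·25=50, Vance→Loc-2 11·21=231, Wirral→Loc-2 7·24=168. Service 710; fixed 56; total 766.
{Loc-1, Loc-2, Loc-3}: York→Loc-3 5·17=85, Irby→Loc-2 6·13=78, Milton→Loc-3 7·5=35, Sutton→Loc-2 4·4=16, Dover→Loc-2 2·25=50, Vance→Loc-3 6·21=126, Wirral→Loc-2 7·24=168. Service 558; fixed 228; total 786.
No other subset beats 713.

Minimum total cost: 713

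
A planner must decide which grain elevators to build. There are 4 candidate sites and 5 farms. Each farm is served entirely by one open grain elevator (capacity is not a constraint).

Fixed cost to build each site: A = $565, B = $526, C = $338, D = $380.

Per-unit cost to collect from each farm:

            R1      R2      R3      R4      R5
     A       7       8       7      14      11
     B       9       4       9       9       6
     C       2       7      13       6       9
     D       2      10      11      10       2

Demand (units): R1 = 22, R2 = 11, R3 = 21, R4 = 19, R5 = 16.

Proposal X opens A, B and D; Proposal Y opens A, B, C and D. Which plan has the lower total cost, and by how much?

Proposal X is cheaper by 281.

Proposal X: {A, B, D}: R1→D 2·22=44, R2→B 4·11=44, R3→A 7·21=147, R4→B 9·19=171, R5→D 2·16=32. Service 438; fixed 1471; total 1909.
Proposal Y: {A, B, C, D}: R1→C 2·22=44, R2→B 4·11=44, R3→A 7·21=147, R4→C 6·19=114, R5→D 2·16=32. Service 381; fixed 1809; total 2190.
Difference: |1909 − 2190| = 281.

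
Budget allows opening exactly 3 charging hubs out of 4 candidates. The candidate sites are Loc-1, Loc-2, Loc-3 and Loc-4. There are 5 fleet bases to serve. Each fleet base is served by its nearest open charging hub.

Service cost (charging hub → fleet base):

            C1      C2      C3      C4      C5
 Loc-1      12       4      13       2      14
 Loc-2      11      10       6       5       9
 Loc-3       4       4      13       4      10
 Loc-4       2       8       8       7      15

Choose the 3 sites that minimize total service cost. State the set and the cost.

Choose Loc-1, Loc-2 and Loc-4; total service cost 23.

With exactly 3 open, each fleet base uses its cheapest among the chosen.
{Loc-1, Loc-2, Loc-4}: C1→Loc-4 2, C2→Loc-1 4, C3→Loc-2 6, C4→Loc-1 2, C5→Loc-2 9. Service cost 23.
{Loc-1, Loc-2, Loc-3}: service cost 25
{Loc-2, Loc-3, Loc-4}: service cost 25
Among all 4 size-3 choices, {Loc-1, Loc-2, Loc-4} is lowest.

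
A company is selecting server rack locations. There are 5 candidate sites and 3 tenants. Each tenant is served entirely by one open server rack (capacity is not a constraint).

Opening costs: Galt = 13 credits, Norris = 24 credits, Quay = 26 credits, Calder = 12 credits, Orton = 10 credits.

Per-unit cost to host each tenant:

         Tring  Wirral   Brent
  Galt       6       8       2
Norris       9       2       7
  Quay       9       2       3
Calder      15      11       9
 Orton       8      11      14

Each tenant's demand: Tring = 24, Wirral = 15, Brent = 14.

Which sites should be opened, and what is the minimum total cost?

For any fixed open set, each tenant goes to its cheapest open site; total = fixed + service.
{Galt, Norris}: Tring→Galt 6·24=144, Wirral→Norris 2·15=30, Brent→Galt 2·14=28. Service 202; fixed 37; total 239.
{Galt, Quay}: service 202 + fixed 39 = 241
{Galt, Norris, Orton}: service 202 + fixed 47 = 249
{Galt, Norris, Quay, Calder, Orton}: service 202 + fixed 85 = 287
No other subset beats 239.

Open Galt and Norris; minimum total cost 239.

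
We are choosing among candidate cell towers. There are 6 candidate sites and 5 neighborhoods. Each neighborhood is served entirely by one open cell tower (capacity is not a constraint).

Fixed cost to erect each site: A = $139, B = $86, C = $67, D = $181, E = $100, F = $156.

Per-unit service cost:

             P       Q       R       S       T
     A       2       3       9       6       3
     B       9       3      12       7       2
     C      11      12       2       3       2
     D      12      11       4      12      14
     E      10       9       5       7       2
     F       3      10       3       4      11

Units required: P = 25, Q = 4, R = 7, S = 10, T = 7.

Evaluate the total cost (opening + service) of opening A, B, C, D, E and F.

Total cost: 849

Each neighborhood is assigned to its cheapest site among the open ones.
{A, B, C, D, E, F}: P→A 2·25=50, Q→A 3·4=12, R→C 2·7=14, S→C 3·10=30, T→B 2·7=14. Service 120; fixed 729; total 849.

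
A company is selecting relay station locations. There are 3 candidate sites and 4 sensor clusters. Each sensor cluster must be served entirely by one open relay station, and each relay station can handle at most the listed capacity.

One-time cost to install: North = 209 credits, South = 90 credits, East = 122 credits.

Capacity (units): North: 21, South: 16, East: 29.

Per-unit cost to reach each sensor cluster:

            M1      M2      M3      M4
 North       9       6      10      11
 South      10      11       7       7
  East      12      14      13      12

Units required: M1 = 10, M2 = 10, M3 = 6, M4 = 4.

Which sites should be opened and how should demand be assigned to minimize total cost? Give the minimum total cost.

Open {North, South}: M1→North 9·10=90, M2→North 6·10=60, M3→South 7·6=42, M4→South 7·4=28.
Loads: North carries 20/21, South carries 10/16. Service 220; fixed 299; total 519.
Next best feasible plan costs 532.

Minimum total cost: 519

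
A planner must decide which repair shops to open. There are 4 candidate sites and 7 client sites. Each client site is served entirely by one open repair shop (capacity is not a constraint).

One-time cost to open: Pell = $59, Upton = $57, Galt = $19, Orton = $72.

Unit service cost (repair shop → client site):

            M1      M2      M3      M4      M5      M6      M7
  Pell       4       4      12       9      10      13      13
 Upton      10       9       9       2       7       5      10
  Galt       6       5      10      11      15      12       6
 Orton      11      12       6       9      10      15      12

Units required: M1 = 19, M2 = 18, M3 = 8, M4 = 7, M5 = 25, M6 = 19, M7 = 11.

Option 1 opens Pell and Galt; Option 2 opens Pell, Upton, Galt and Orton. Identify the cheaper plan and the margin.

Option 1: {Pell, Galt}: M1→Pell 4·19=76, M2→Pell 4·18=72, M3→Galt 10·8=80, M4→Pell 9·7=63, M5→Pell 10·25=250, M6→Galt 12·19=228, M7→Galt 6·11=66. Service 835; fixed 78; total 913.
Option 2: {Pell, Upton, Galt, Orton}: M1→Pell 4·19=76, M2→Pell 4·18=72, M3→Orton 6·8=48, M4→Upton 2·7=14, M5→Upton 7·25=175, M6→Upton 5·19=95, M7→Galt 6·11=66. Service 546; fixed 207; total 753.
Difference: |913 − 753| = 160.

Option 2 is cheaper by 160.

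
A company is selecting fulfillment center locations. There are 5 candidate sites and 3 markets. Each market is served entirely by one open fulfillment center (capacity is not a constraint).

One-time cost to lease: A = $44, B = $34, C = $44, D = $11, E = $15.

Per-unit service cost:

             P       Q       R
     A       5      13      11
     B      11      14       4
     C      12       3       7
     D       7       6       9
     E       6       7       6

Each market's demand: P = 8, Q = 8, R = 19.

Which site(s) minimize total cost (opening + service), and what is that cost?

Open B and D; minimum total cost 225.

For any fixed open set, each market goes to its cheapest open site; total = fixed + service.
{B, D}: P→D 7·8=56, Q→D 6·8=48, R→B 4·19=76. Service 180; fixed 45; total 225.
{B, E}: service 180 + fixed 49 = 229
{B, D, E}: P→E 6·8=48, Q→D 6·8=48, R→B 4·19=76. Service 172; fixed 60; total 232.
{A, B, C, D, E}: P→A 5·8=40, Q→C 3·8=24, R→B 4·19=76. Service 140; fixed 148; total 288.
No other subset beats 225.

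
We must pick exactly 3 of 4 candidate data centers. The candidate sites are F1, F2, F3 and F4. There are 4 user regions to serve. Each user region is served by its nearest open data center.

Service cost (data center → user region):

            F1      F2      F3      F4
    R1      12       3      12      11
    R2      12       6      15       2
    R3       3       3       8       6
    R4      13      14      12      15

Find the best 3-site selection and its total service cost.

Choose F2, F3 and F4; total service cost 20.

With exactly 3 open, each user region uses its cheapest among the chosen.
{F2, F3, F4}: R1→F2 3, R2→F4 2, R3→F2 3, R4→F3 12. Service cost 20.
{F1, F2, F4}: service cost 21
{F1, F2, F3}: service cost 24
Among all 4 size-3 choices, {F2, F3, F4} is lowest.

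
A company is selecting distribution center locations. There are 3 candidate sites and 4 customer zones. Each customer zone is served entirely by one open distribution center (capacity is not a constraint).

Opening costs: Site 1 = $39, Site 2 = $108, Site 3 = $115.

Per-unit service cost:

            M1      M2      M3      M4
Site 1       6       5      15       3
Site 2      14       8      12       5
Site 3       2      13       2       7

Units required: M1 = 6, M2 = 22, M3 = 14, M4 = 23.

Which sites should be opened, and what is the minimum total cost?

Open Site 1 and Site 3; minimum total cost 373.

For any fixed open set, each customer zone goes to its cheapest open site; total = fixed + service.
{Site 1, Site 3}: M1→Site 3 2·6=12, M2→Site 1 5·22=110, M3→Site 3 2·14=28, M4→Site 1 3·23=69. Service 219; fixed 154; total 373.
{Site 1}: M1→Site 1 6·6=36, M2→Site 1 5·22=110, M3→Site 1 15·14=210, M4→Site 1 3·23=69. Service 425; fixed 39; total 464.
{Site 1, Site 2, Site 3}: M1→Site 3 2·6=12, M2→Site 1 5·22=110, M3→Site 3 2·14=28, M4→Site 1 3·23=69. Service 219; fixed 262; total 481.
No other subset beats 373.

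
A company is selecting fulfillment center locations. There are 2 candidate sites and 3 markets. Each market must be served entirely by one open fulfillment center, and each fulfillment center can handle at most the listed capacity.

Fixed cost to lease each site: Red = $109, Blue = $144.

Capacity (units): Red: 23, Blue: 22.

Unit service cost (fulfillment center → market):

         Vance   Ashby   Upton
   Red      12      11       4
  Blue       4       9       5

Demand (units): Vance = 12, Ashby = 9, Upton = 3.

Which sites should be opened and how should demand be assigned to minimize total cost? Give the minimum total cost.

Minimum total cost: 394

Open {Red, Blue}: Vance→Blue 4·12=48, Ashby→Blue 9·9=81, Upton→Red 4·3=12.
Loads: Red carries 3/23, Blue carries 21/22. Service 141; fixed 253; total 394.
Next best feasible plan costs 412.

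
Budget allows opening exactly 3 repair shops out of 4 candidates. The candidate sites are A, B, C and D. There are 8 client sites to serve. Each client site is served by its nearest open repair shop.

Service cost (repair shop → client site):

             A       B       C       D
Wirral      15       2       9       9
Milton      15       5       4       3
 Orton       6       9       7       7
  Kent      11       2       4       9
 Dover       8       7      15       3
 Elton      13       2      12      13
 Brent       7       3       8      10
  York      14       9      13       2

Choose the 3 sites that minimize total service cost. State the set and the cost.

With exactly 3 open, each client site uses its cheapest among the chosen.
{A, B, D}: Wirral→B 2, Milton→D 3, Orton→A 6, Kent→B 2, Dover→D 3, Elton→B 2, Brent→B 3, York→D 2. Service cost 23.
{B, C, D}: service cost 24
{A, B, C}: service cost 35
Among all 4 size-3 choices, {A, B, D} is lowest.

Choose A, B and D; total service cost 23.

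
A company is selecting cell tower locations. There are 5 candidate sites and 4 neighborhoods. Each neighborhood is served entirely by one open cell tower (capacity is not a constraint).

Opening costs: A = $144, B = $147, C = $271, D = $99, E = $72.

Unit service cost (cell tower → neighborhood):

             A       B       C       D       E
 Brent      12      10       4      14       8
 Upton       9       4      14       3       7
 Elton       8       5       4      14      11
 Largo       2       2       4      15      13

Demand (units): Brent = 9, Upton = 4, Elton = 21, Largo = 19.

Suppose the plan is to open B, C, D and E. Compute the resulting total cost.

Total cost: 759

Each neighborhood is assigned to its cheapest site among the open ones.
{B, C, D, E}: Brent→C 4·9=36, Upton→D 3·4=12, Elton→C 4·21=84, Largo→B 2·19=38. Service 170; fixed 589; total 759.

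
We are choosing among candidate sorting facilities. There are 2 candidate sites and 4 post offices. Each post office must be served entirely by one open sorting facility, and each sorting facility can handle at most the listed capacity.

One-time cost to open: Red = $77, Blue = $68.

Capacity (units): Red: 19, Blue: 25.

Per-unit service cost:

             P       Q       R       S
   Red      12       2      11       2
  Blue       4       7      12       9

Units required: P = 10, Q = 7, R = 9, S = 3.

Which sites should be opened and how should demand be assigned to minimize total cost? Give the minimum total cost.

Open {Red, Blue}: P→Blue 4·10=40, Q→Red 2·7=14, R→Red 11·9=99, S→Red 2·3=6.
Loads: Red carries 19/19, Blue carries 10/25. Service 159; fixed 145; total 304.
Next best feasible plan costs 313.

Minimum total cost: 304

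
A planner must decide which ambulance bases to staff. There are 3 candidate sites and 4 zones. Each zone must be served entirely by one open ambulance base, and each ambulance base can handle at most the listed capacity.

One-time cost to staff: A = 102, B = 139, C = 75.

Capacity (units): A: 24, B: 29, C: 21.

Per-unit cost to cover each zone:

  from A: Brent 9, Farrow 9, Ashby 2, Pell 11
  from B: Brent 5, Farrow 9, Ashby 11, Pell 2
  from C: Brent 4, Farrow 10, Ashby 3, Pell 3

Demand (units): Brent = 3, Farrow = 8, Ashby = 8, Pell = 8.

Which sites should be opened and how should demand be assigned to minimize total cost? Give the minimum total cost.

Open {A, C}: Brent→C 4·3=12, Farrow→A 9·8=72, Ashby→A 2·8=16, Pell→C 3·8=24.
Loads: A carries 16/24, C carries 11/21. Service 124; fixed 177; total 301.
Next best feasible plan costs 309.

Minimum total cost: 301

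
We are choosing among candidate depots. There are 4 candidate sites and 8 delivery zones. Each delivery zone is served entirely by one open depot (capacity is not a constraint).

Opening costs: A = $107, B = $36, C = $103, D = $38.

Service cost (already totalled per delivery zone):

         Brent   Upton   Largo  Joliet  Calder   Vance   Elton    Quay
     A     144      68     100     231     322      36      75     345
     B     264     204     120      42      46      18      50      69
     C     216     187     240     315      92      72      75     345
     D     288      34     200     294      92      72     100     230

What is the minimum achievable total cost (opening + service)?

Minimum total cost: 680

For any fixed open set, each delivery zone goes to its cheapest open site; total = fixed + service.
{A, B}: Brent→A 144, Upton→A 68, Largo→A 100, Joliet→B 42, Calder→B 46, Vance→B 18, Elton→B 50, Quay→B 69. Service 537; fixed 143; total 680.
{A, B, D}: Brent→A 144, Upton→D 34, Largo→A 100, Joliet→B 42, Calder→B 46, Vance→B 18, Elton→B 50, Quay→B 69. Service 503; fixed 181; total 684.
{B, D}: service 643 + fixed 74 = 717
{A, B, C, D}: service 503 + fixed 284 = 787
(All 15 nonempty subsets were checked; A and B is lowest.)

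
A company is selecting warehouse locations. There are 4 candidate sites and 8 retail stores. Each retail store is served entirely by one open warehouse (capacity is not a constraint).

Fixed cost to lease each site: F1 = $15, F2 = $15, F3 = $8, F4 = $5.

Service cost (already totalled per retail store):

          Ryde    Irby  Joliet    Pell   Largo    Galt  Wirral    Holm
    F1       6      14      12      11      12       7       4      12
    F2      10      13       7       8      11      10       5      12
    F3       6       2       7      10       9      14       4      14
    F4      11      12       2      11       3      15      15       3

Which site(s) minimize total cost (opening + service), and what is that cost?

For any fixed open set, each retail store goes to its cheapest open site; total = fixed + service.
{F3, F4}: Ryde→F3 6, Irby→F3 2, Joliet→F4 2, Pell→F3 10, Largo→F4 3, Galt→F3 14, Wirral→F3 4, Holm→F4 3. Service 44; fixed 13; total 57.
{F1, F3, F4}: Ryde→F1 6, Irby→F3 2, Joliet→F4 2, Pell→F3 10, Largo→F4 3, Galt→F1 7, Wirral→F1 4, Holm→F4 3. Service 37; fixed 28; total 65.
{F2, F3, F4}: service 38 + fixed 28 = 66
{F1, F2, F3, F4}: service 35 + fixed 43 = 78
No other subset beats 57.

Open F3 and F4; minimum total cost 57.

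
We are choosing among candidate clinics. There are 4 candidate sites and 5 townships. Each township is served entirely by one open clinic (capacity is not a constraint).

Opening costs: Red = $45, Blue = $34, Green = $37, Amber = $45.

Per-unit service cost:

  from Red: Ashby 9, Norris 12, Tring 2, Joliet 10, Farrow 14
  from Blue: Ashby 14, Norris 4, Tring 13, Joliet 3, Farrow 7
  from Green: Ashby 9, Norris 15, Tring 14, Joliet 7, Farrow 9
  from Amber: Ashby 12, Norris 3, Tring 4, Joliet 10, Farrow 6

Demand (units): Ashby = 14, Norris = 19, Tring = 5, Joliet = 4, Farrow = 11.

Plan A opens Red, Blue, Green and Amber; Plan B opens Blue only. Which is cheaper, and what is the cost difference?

Plan A: {Red, Blue, Green, Amber}: Ashby→Red 9·14=126, Norris→Amber 3·19=57, Tring→Red 2·5=10, Joliet→Blue 3·4=12, Farrow→Amber 6·11=66. Service 271; fixed 161; total 432.
Plan B: {Blue}: Ashby→Blue 14·14=196, Norris→Blue 4·19=76, Tring→Blue 13·5=65, Joliet→Blue 3·4=12, Farrow→Blue 7·11=77. Service 426; fixed 34; total 460.
Difference: |432 − 460| = 28.

Plan A is cheaper by 28.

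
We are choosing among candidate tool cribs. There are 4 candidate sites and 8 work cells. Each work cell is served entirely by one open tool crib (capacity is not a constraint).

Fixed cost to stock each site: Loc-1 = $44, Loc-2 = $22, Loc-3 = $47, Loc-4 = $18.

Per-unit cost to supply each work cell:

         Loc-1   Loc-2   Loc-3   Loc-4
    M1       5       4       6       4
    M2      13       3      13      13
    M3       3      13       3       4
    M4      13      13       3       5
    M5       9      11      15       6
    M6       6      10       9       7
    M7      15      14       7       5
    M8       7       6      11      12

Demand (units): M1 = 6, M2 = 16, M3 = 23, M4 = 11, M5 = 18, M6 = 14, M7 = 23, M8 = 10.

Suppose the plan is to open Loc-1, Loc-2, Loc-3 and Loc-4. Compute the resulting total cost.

Each work cell is assigned to its cheapest site among the open ones.
{Loc-1, Loc-2, Loc-3, Loc-4}: M1→Loc-2 4·6=24, M2→Loc-2 3·16=48, M3→Loc-1 3·23=69, M4→Loc-3 3·11=33, M5→Loc-4 6·18=108, M6→Loc-1 6·14=84, M7→Loc-4 5·23=115, M8→Loc-2 6·10=60. Service 541; fixed 131; total 672.

Total cost: 672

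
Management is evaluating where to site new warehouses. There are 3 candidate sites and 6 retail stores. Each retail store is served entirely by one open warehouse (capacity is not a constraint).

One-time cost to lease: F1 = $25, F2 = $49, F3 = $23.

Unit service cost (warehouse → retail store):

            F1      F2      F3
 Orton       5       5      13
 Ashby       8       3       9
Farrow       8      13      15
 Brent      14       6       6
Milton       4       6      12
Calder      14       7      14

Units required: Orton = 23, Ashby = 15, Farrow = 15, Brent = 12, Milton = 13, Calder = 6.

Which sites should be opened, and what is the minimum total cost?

For any fixed open set, each retail store goes to its cheapest open site; total = fixed + service.
{F1, F2}: Orton→F1 5·23=115, Ashby→F2 3·15=45, Farrow→F1 8·15=120, Brent→F2 6·12=72, Milton→F1 4·13=52, Calder→F2 7·6=42. Service 446; fixed 74; total 520.
{F1, F2, F3}: Orton→F1 5·23=115, Ashby→F2 3·15=45, Farrow→F1 8·15=120, Brent→F2 6·12=72, Milton→F1 4·13=52, Calder→F2 7·6=42. Service 446; fixed 97; total 543.
{F2}: service 547 + fixed 49 = 596
{F3}: service 971 + fixed 23 = 994
No other subset beats 520.

Open F1 and F2; minimum total cost 520.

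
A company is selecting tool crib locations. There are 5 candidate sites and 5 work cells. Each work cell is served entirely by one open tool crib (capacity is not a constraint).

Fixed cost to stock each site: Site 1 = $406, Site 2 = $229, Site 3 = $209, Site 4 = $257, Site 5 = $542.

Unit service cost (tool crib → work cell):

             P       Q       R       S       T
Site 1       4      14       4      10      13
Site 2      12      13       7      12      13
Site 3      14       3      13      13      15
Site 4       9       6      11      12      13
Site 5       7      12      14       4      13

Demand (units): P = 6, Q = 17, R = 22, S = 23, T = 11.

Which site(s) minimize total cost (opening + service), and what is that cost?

For any fixed open set, each work cell goes to its cheapest open site; total = fixed + service.
{Site 4}: P→Site 4 9·6=54, Q→Site 4 6·17=102, R→Site 4 11·22=242, S→Site 4 12·23=276, T→Site 4 13·11=143. Service 817; fixed 257; total 1074.
{Site 3}: service 885 + fixed 209 = 1094
{Site 2}: P→Site 2 12·6=72, Q→Site 2 13·17=221, R→Site 2 7·22=154, S→Site 2 12·23=276, T→Site 2 13·11=143. Service 866; fixed 229; total 1095.
{Site 1, Site 2, Site 3, Site 4, Site 5}: P→Site 1 4·6=24, Q→Site 3 3·17=51, R→Site 1 4·22=88, S→Site 5 4·23=92, T→Site 1 13·11=143. Service 398; fixed 1643; total 2041.
No other subset beats 1074.

Open Site 4 only; minimum total cost 1074.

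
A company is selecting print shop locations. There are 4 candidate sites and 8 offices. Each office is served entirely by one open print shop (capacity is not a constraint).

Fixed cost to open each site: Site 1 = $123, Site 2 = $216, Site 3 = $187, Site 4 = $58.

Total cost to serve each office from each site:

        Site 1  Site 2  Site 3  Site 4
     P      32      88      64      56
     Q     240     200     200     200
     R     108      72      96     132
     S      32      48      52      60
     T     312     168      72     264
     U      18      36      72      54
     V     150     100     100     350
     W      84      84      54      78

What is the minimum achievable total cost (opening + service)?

Minimum total cost: 897

For any fixed open set, each office goes to its cheapest open site; total = fixed + service.
{Site 3}: P→Site 3 64, Q→Site 3 200, R→Site 3 96, S→Site 3 52, T→Site 3 72, U→Site 3 72, V→Site 3 100, W→Site 3 54. Service 710; fixed 187; total 897.
{Site 1, Site 3}: service 604 + fixed 310 = 914
{Site 3, Site 4}: P→Site 4 56, Q→Site 3 200, R→Site 3 96, S→Site 3 52, T→Site 3 72, U→Site 4 54, V→Site 3 100, W→Site 3 54. Service 684; fixed 245; total 929.
{Site 1, Site 2, Site 3, Site 4}: P→Site 1 32, Q→Site 2 200, R→Site 2 72, S→Site 1 32, T→Site 3 72, U→Site 1 18, V→Site 2 100, W→Site 3 54. Service 580; fixed 584; total 1164.
(All 15 nonempty subsets were checked; Site 3 only is lowest.)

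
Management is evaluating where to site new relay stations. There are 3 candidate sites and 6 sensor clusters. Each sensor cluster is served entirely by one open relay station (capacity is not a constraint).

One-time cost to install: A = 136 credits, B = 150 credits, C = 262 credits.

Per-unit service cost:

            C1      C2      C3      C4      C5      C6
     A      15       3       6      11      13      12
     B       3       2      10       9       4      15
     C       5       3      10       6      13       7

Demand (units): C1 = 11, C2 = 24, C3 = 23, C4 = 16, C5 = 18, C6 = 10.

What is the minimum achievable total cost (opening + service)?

For any fixed open set, each sensor cluster goes to its cheapest open site; total = fixed + service.
{B}: C1→B 3·11=33, C2→B 2·24=48, C3→B 10·23=230, C4→B 9·16=144, C5→B 4·18=72, C6→B 15·10=150. Service 677; fixed 150; total 827.
{A, B}: service 555 + fixed 286 = 841
{B, C}: service 549 + fixed 412 = 961
{A, B, C}: service 457 + fixed 548 = 1005
No other subset beats 827.

Minimum total cost: 827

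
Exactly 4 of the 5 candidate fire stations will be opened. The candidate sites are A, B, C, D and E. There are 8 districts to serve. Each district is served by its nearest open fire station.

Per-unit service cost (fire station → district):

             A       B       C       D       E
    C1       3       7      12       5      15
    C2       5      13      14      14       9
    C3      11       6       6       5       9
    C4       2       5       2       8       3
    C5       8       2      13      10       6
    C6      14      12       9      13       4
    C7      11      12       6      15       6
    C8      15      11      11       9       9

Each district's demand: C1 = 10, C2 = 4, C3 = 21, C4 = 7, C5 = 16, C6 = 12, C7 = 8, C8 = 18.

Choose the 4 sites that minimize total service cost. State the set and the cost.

Choose A, B, D and E; total service cost 459.

With exactly 4 open, each district uses its cheapest among the chosen.
{A, B, D, E}: C1→A 3·10=30, C2→A 5·4=20, C3→D 5·21=105, C4→A 2·7=14, C5→B 2·16=32, C6→E 4·12=48, C7→E 6·8=48, C8→D 9·18=162. Service cost 459.
{A, B, C, E}: service cost 480
{B, C, D, E}: service cost 495
Among all 5 size-4 choices, {A, B, D, E} is lowest.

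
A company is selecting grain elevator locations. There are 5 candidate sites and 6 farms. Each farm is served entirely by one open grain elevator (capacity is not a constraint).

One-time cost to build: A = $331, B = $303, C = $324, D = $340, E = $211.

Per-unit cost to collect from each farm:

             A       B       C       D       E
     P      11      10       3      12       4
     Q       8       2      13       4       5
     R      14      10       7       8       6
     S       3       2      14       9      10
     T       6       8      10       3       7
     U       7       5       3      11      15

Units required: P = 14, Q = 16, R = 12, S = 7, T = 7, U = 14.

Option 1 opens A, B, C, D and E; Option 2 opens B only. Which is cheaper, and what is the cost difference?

Option 2 is cheaper by 997.

Option 1: {A, B, C, D, E}: P→C 3·14=42, Q→B 2·16=32, R→E 6·12=72, S→B 2·7=14, T→D 3·7=21, U→C 3·14=42. Service 223; fixed 1509; total 1732.
Option 2: {B}: P→B 10·14=140, Q→B 2·16=32, R→B 10·12=120, S→B 2·7=14, T→B 8·7=56, U→B 5·14=70. Service 432; fixed 303; total 735.
Difference: |1732 − 735| = 997.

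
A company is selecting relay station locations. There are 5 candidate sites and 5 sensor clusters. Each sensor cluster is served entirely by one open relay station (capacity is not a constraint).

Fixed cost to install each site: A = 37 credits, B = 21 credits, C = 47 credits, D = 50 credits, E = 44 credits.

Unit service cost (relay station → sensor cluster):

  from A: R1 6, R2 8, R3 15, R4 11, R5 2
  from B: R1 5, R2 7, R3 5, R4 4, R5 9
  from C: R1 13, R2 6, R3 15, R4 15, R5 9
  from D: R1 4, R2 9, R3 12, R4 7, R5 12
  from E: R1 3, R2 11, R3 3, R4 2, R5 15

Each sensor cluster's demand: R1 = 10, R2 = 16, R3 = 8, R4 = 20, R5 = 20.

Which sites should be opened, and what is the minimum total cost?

Open A and E; minimum total cost 343.

For any fixed open set, each sensor cluster goes to its cheapest open site; total = fixed + service.
{A, E}: R1→E 3·10=30, R2→A 8·16=128, R3→E 3·8=24, R4→E 2·20=40, R5→A 2·20=40. Service 262; fixed 81; total 343.
{A, B, E}: service 246 + fixed 102 = 348
{A, C, E}: service 230 + fixed 128 = 358
{A, B, C, D, E}: R1→E 3·10=30, R2→C 6·16=96, R3→E 3·8=24, R4→E 2·20=40, R5→A 2·20=40. Service 230; fixed 199; total 429.
No other subset beats 343.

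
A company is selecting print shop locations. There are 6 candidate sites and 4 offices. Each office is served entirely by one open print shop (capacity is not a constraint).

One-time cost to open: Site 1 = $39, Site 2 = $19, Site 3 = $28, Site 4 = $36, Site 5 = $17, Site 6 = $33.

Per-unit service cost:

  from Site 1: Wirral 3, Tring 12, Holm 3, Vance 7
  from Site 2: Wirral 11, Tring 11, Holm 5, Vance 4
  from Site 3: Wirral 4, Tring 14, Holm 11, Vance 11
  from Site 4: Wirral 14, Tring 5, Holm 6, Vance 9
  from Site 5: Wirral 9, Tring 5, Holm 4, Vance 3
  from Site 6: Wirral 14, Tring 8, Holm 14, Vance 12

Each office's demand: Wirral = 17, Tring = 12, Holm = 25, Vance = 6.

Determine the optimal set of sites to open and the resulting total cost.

For any fixed open set, each office goes to its cheapest open site; total = fixed + service.
{Site 1, Site 5}: Wirral→Site 1 3·17=51, Tring→Site 5 5·12=60, Holm→Site 1 3·25=75, Vance→Site 5 3·6=18. Service 204; fixed 56; total 260.
{Site 1, Site 2, Site 5}: service 204 + fixed 75 = 279
{Site 1, Site 3, Site 5}: Wirral→Site 1 3·17=51, Tring→Site 5 5·12=60, Holm→Site 1 3·25=75, Vance→Site 5 3·6=18. Service 204; fixed 84; total 288.
{Site 1, Site 2, Site 3, Site 4, Site 5, Site 6}: service 204 + fixed 172 = 376
No other subset beats 260.

Open Site 1 and Site 5; minimum total cost 260.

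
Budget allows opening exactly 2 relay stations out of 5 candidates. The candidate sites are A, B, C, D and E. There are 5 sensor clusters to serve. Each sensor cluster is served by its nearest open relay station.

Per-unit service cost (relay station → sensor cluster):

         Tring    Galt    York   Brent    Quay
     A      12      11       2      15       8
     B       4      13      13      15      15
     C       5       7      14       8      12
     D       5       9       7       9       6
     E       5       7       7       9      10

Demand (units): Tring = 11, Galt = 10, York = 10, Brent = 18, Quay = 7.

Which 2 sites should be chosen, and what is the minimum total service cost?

Choose A and C; total service cost 345.

With exactly 2 open, each sensor cluster uses its cheapest among the chosen.
{A, C}: Tring→C 5·11=55, Galt→C 7·10=70, York→A 2·10=20, Brent→C 8·18=144, Quay→A 8·7=56. Service cost 345.
{A, E}: service cost 363
{A, D}: service cost 369
Among all 10 size-2 choices, {A, C} is lowest.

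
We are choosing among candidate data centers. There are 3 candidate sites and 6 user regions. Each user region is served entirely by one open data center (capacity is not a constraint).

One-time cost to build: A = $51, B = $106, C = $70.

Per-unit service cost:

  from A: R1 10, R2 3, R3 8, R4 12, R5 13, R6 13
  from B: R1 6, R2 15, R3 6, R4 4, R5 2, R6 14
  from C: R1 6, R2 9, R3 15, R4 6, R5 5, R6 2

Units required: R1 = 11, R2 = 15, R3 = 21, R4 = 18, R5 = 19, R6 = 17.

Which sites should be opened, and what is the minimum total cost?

For any fixed open set, each user region goes to its cheapest open site; total = fixed + service.
{A, B, C}: R1→B 6·11=66, R2→A 3·15=45, R3→B 6·21=126, R4→B 4·18=72, R5→B 2·19=38, R6→C 2·17=34. Service 381; fixed 227; total 608.
{A, C}: service 516 + fixed 121 = 637
{B, C}: R1→B 6·11=66, R2→C 9·15=135, R3→B 6·21=126, R4→B 4·18=72, R5→B 2·19=38, R6→C 2·17=34. Service 471; fixed 176; total 647.
{A}: service 1007 + fixed 51 = 1058
No other subset beats 608.

Open A, B and C; minimum total cost 608.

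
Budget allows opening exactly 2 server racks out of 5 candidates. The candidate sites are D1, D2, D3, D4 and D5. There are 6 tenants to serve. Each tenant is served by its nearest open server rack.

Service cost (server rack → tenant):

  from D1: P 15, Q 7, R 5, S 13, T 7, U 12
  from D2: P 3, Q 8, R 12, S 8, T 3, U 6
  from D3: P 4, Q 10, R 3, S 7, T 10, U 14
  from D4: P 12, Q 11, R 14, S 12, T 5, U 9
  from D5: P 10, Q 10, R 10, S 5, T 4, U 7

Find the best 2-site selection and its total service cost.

Choose D2 and D3; total service cost 30.

With exactly 2 open, each tenant uses its cheapest among the chosen.
{D2, D3}: P→D2 3, Q→D2 8, R→D3 3, S→D3 7, T→D2 3, U→D2 6. Service cost 30.
{D1, D2}: service cost 32
{D3, D5}: service cost 33
Among all 10 size-2 choices, {D2, D3} is lowest.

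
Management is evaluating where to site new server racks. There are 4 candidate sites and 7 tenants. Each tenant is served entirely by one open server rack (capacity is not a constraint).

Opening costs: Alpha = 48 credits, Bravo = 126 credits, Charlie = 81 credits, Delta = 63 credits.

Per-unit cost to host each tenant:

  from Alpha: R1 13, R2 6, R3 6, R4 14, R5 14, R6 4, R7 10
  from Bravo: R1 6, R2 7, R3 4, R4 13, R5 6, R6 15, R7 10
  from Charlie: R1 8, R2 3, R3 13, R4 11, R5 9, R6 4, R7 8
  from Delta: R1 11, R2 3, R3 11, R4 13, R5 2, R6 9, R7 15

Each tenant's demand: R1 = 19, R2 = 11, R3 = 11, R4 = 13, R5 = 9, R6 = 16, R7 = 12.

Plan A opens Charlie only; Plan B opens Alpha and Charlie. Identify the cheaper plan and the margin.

Plan B is cheaper by 29.

Plan A: {Charlie}: R1→Charlie 8·19=152, R2→Charlie 3·11=33, R3→Charlie 13·11=143, R4→Charlie 11·13=143, R5→Charlie 9·9=81, R6→Charlie 4·16=64, R7→Charlie 8·12=96. Service 712; fixed 81; total 793.
Plan B: {Alpha, Charlie}: R1→Charlie 8·19=152, R2→Charlie 3·11=33, R3→Alpha 6·11=66, R4→Charlie 11·13=143, R5→Charlie 9·9=81, R6→Alpha 4·16=64, R7→Charlie 8·12=96. Service 635; fixed 129; total 764.
Difference: |793 − 764| = 29.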